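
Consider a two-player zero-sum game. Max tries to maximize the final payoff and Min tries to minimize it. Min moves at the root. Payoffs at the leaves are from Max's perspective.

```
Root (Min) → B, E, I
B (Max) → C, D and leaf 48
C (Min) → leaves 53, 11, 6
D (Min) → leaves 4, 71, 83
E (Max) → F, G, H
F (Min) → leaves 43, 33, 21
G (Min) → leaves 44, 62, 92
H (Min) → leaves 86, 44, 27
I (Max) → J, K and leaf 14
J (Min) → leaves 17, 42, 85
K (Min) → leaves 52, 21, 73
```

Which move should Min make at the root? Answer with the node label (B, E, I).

C (Min): min(53, 11, 6) = 6
D (Min): min(4, 71, 83) = 4
B (Max): max(6, 4, 48) = 48
F (Min): min(43, 33, 21) = 21
G (Min): min(44, 62, 92) = 44
H (Min): min(86, 44, 27) = 27
E (Max): max(21, 44, 27) = 44
J (Min): min(17, 42, 85) = 17
K (Min): min(52, 21, 73) = 21
I (Max): max(17, 21, 14) = 21
Root (Min): min(48, 44, 21) = 21
Min picks the child with the lowest value: I (value 21).

I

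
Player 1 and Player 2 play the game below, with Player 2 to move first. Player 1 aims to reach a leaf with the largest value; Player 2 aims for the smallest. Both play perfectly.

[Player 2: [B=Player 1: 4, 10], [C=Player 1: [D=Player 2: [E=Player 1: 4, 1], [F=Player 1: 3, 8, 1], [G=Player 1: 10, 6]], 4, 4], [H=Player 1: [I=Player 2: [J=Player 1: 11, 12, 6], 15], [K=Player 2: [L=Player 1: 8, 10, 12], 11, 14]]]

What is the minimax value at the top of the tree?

4

B (Player 1): max(4, 10) = 10
E (Player 1): max(4, 1) = 4
F (Player 1): max(3, 8, 1) = 8
G (Player 1): max(10, 6) = 10
D (Player 2): min(4, 8, 10) = 4
C (Player 1): max(4, 4, 4) = 4
J (Player 1): max(11, 12, 6) = 12
I (Player 2): min(12, 15) = 12
L (Player 1): max(8, 10, 12) = 12
K (Player 2): min(12, 11, 14) = 11
H (Player 1): max(12, 11) = 12
Root (Player 2): min(10, 4, 12) = 4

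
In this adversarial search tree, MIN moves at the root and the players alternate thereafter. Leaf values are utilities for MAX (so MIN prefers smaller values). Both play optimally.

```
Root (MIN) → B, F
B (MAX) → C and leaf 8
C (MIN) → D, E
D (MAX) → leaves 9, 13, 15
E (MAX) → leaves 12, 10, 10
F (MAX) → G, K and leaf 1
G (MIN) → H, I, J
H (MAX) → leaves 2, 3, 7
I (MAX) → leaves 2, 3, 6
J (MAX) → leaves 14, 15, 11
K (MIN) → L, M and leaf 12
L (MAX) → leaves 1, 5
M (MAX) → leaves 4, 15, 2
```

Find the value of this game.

D (MAX): max(9, 13, 15) = 15
E (MAX): max(12, 10, 10) = 12
C (MIN): min(15, 12) = 12
B (MAX): max(12, 8) = 12
H (MAX): max(2, 3, 7) = 7
I (MAX): max(2, 3, 6) = 6
J (MAX): max(14, 15, 11) = 15
G (MIN): min(7, 6, 15) = 6
L (MAX): max(1, 5) = 5
M (MAX): max(4, 15, 2) = 15
K (MIN): min(5, 15, 12) = 5
F (MAX): max(6, 5, 1) = 6
Root (MIN): min(12, 6) = 6

6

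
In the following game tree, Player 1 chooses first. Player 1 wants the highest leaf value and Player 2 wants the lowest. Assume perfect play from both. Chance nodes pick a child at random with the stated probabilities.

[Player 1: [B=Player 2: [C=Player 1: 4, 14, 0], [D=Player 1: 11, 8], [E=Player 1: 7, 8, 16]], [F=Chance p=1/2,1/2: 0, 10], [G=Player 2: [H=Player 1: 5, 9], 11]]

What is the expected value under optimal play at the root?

C (Player 1): max(4, 14, 0) = 14
D (Player 1): max(11, 8) = 11
E (Player 1): max(7, 8, 16) = 16
B (Player 2): min(14, 11, 16) = 11
F (Chance): 1/2·0 + 1/2·10 = 5
H (Player 1): max(5, 9) = 9
G (Player 2): min(9, 11) = 9
Root (Player 1): max(11, 5, 9) = 11

11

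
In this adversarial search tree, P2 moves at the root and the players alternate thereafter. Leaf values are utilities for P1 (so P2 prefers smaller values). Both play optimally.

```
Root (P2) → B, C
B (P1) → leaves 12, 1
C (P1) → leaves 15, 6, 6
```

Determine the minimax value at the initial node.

B (P1): max(12, 1) = 12
C (P1): max(15, 6, 6) = 15
Root (P2): min(12, 15) = 12

12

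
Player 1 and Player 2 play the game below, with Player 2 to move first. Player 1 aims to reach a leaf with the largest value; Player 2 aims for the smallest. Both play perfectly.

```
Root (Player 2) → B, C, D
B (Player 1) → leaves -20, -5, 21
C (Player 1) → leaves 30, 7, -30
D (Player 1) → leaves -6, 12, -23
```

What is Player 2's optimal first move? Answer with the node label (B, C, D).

D

B (Player 1): max(-20, -5, 21) = 21
C (Player 1): max(30, 7, -30) = 30
D (Player 1): max(-6, 12, -23) = 12
Root (Player 2): min(21, 30, 12) = 12
Player 2 picks the child with the lowest value: D (value 12).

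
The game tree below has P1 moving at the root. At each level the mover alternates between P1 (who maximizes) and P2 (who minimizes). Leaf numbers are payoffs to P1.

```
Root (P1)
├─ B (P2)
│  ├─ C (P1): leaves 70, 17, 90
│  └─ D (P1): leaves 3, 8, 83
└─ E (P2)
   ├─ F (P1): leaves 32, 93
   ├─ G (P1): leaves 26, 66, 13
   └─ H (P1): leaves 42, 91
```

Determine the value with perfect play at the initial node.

C (P1): max(70, 17, 90) = 90
D (P1): max(3, 8, 83) = 83
B (P2): min(90, 83) = 83
F (P1): max(32, 93) = 93
G (P1): max(26, 66, 13) = 66
H (P1): max(42, 91) = 91
E (P2): min(93, 66, 91) = 66
Root (P1): max(83, 66) = 83

83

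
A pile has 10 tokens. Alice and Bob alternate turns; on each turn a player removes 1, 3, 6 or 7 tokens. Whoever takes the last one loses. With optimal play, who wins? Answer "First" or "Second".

First

Positions where the player to move wins (W) vs loses (L):
i:   0  1  2  3  4  5  6  7  8  9 10
     W  L  W  L  W  L  W  W  W  W  W
Position 10 is W, so the first player wins.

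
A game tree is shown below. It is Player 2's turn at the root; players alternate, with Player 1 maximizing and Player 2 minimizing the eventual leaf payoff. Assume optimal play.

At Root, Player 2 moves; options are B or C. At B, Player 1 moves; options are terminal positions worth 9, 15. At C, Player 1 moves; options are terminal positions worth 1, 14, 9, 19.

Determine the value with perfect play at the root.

15

B (Player 1): max(9, 15) = 15
C (Player 1): max(1, 14, 9, 19) = 19
Root (Player 2): min(15, 19) = 15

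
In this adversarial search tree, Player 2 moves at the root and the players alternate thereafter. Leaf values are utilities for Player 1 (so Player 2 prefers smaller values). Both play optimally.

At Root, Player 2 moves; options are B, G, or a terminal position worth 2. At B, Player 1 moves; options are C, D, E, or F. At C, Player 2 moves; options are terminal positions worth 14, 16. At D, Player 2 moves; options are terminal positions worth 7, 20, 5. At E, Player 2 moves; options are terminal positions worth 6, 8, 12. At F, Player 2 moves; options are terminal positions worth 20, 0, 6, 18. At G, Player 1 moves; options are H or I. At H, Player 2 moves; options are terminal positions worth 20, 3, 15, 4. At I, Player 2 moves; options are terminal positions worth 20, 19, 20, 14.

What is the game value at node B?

14

C: min(14, 16) = 14
D: min(7, 20, 5) = 5
E: min(6, 8, 12) = 6
F: min(20, 0, 6, 18) = 0
B: max(14, 5, 6, 0) = 14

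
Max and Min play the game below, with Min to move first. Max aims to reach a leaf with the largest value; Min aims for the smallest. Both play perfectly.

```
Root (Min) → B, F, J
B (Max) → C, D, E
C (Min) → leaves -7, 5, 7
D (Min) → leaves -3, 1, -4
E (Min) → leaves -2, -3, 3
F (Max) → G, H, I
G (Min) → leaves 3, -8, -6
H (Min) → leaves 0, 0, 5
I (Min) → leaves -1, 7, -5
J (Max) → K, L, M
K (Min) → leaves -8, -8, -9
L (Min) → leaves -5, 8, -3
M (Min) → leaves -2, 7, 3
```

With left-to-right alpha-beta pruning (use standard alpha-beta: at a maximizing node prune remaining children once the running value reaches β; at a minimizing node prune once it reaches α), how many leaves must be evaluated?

24

C [α=-∞,β=+∞]: v=-7
D [α=-7,β=+∞]: v=-4
E [α=-4,β=+∞]: v=-3
B [α=-∞,β=+∞]: v=-3
G [α=-∞,β=-3]: v=-8
H [α=-8,β=-3]: v=0
F [α=-∞,β=-3]: v=0 after child 2 ≥ β → β-cutoff, skip 1
K [α=-∞,β=-3]: v=-9
L [α=-9,β=-3]: v=-5
M [α=-5,β=-3]: v=-2
J [α=-∞,β=-3]: v=-2
Root [α=-∞,β=+∞]: v=-3
Leaves evaluated: 24 of 27.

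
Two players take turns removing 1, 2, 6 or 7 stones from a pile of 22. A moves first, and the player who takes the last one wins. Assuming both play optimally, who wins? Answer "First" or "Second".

First

Compute winning (W) and losing (L) positions by backward induction:
i:   0  1  2  3  4  5  6  7  8  9 10 11 12 13 14 15 16 17 18 19 20 21 22
     L  W  W  L  W  W  W  W  L  W  W  L  W  W  W  W  L  W  W  L  W  W  W
Position 22 is W, so the first player wins.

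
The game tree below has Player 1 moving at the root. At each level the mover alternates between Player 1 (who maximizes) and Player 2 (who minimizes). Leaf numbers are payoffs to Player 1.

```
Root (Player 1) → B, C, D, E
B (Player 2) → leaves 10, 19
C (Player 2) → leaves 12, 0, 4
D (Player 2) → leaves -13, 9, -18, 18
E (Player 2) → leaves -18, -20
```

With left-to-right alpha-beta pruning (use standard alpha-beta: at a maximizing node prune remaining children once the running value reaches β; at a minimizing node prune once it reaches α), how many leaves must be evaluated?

6

B [α=-∞,β=+∞]: v=10
C [α=10,β=+∞]: v=0 after child 2 ≤ α → α-cutoff, skip 1
D [α=10,β=+∞]: v=-13 after child 1 ≤ α → α-cutoff, skip 3
E [α=10,β=+∞]: v=-18 after child 1 ≤ α → α-cutoff, skip 1
Root [α=-∞,β=+∞]: v=10
Leaves evaluated: 6 of 11.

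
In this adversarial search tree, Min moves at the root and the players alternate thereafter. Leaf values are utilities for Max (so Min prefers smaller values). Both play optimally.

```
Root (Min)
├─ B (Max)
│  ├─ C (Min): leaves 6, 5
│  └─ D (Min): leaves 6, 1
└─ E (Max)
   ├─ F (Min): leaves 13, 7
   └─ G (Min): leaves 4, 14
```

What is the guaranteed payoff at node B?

C: min(6, 5) = 5
D: min(6, 1) = 1
B: max(5, 1) = 5

5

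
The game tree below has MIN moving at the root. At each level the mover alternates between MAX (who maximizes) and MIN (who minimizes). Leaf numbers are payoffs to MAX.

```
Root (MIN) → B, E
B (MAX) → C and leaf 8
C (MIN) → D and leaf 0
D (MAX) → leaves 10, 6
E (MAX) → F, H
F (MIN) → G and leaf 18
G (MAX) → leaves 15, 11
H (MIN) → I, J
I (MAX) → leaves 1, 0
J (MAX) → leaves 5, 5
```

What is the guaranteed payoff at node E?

G: max(15, 11) = 15
F: min(15, 18) = 15
I: max(1, 0) = 1
J: max(5, 5) = 5
H: min(1, 5) = 1
E: max(15, 1) = 15

15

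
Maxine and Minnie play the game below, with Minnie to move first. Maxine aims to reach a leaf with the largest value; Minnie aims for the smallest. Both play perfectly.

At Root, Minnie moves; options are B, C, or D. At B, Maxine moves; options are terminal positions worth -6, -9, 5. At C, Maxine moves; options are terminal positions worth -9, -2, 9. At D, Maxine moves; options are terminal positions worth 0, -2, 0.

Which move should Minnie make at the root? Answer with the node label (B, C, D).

B (Maxine): max(-6, -9, 5) = 5
C (Maxine): max(-9, -2, 9) = 9
D (Maxine): max(0, -2, 0) = 0
Root (Minnie): min(5, 9, 0) = 0
Minnie picks the child with the lowest value: D (value 0).

D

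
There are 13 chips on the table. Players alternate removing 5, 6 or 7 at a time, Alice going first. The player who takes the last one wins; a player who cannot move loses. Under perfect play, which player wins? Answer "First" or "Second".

Second

Positions where the player to move wins (W) vs loses (L):
i:   0  1  2  3  4  5  6  7  8  9 10 11 12 13
     L  L  L  L  L  W  W  W  W  W  W  W  L  L
Position 13 is L, so the second player wins.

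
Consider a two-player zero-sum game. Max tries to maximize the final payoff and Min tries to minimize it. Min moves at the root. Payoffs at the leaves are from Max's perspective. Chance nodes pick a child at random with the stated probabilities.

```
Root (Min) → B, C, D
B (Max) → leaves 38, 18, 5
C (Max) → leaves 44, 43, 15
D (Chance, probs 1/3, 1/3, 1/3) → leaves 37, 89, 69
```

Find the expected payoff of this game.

38

B (Max): max(38, 18, 5) = 38
C (Max): max(44, 43, 15) = 44
D (Chance): 1/3·37 + 1/3·89 + 1/3·69 = 65
Root (Min): min(38, 44, 65) = 38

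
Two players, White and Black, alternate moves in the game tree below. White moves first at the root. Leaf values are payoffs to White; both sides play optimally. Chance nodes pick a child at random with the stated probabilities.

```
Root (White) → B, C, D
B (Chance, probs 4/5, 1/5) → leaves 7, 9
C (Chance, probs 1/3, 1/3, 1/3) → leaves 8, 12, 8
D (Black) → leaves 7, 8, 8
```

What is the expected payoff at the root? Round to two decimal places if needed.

9.33

B (Chance): 4/5·7 + 1/5·9 = 7.4
C (Chance): 1/3·8 + 1/3·12 + 1/3·8 = 9.33
D (Black): min(7, 8, 8) = 7
Root (White): max(7.4, 9.33, 7) = 9.33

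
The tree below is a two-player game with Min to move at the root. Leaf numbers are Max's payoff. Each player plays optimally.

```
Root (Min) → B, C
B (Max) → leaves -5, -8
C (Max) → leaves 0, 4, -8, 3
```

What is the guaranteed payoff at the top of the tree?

-5

B (Max): max(-5, -8) = -5
C (Max): max(0, 4, -8, 3) = 4
Root (Min): min(-5, 4) = -5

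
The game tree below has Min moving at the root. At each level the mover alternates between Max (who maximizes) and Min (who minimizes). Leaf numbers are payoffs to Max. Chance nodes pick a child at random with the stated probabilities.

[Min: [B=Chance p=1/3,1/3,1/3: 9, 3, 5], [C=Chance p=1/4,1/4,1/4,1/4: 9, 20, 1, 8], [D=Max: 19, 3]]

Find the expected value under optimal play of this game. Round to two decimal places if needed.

5.67

B (Chance): 1/3·9 + 1/3·3 + 1/3·5 = 5.67
C (Chance): 1/4·9 + 1/4·20 + 1/4·1 + 1/4·8 = 9.5
D (Max): max(19, 3) = 19
Root (Min): min(5.67, 9.5, 19) = 5.67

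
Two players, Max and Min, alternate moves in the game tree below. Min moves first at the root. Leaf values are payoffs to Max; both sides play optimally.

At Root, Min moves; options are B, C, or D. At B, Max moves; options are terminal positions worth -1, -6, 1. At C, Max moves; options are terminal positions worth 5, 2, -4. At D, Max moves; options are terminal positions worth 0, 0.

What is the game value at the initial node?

B (Max): max(-1, -6, 1) = 1
C (Max): max(5, 2, -4) = 5
D (Max): max(0, 0) = 0
Root (Min): min(1, 5, 0) = 0

0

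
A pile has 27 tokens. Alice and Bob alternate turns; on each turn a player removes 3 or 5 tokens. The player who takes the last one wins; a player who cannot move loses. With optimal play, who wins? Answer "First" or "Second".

First

W/L table (W = player to move can force a win):
i:   0  1  2  3  4  5  6  7  8  9 10 11 12 13 14 15 16 17 18 19 20 21 22 23 24 25 26 27
     L  L  L  W  W  W  W  W  L  L  L  W  W  W  W  W  L  L  L  W  W  W  W  W  L  L  L  W
Position 27 is W, so the first player wins.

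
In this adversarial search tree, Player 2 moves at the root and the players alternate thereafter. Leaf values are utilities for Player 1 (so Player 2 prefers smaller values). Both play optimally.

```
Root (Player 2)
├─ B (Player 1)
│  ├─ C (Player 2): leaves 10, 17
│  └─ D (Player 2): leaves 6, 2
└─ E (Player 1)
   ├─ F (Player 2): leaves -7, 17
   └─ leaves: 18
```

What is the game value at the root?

C (Player 2): min(10, 17) = 10
D (Player 2): min(6, 2) = 2
B (Player 1): max(10, 2) = 10
F (Player 2): min(-7, 17) = -7
E (Player 1): max(-7, 18) = 18
Root (Player 2): min(10, 18) = 10

10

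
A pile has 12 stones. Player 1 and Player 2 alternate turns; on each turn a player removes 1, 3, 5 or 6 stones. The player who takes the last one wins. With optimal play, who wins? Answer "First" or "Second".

Mark each pile size as W (mover wins) or L (mover loses):
i:   0  1  2  3  4  5  6  7  8  9 10 11 12
     L  W  L  W  L  W  W  W  W  W  W  L  W
Position 12 is W, so the first player wins.

First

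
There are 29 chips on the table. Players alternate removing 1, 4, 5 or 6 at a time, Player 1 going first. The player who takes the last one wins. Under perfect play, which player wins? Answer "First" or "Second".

Compute winning (W) and losing (L) positions by backward induction:
i:   0  1  2  3  4  5  6  7  8  9 10 11 12 13 14 15 16 17 18 19 20 21 22 23 24 25 26 27 28 29
     L  W  L  W  W  W  W  W  W  L  W  L  W  W  W  W  W  W  L  W  L  W  W  W  W  W  W  L  W  L
Position 29 is L, so the second player wins.

Second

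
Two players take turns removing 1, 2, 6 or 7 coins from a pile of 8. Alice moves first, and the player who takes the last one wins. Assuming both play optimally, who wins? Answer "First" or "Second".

i:   0  1  2  3  4  5  6  7  8
     L  W  W  L  W  W  W  W  L
Position 8 is L, so the second player wins.

Second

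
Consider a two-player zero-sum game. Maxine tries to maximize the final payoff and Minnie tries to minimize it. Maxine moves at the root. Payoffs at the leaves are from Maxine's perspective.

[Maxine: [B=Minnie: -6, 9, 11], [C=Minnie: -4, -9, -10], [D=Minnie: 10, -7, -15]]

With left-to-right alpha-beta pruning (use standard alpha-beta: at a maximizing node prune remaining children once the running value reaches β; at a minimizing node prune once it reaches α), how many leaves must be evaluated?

B [α=-∞,β=+∞]: v=-6
C [α=-6,β=+∞]: v=-9 after child 2 ≤ α → α-cutoff, skip 1
D [α=-6,β=+∞]: v=-7 after child 2 ≤ α → α-cutoff, skip 1
Root [α=-∞,β=+∞]: v=-6
Leaves evaluated: 7 of 9.

7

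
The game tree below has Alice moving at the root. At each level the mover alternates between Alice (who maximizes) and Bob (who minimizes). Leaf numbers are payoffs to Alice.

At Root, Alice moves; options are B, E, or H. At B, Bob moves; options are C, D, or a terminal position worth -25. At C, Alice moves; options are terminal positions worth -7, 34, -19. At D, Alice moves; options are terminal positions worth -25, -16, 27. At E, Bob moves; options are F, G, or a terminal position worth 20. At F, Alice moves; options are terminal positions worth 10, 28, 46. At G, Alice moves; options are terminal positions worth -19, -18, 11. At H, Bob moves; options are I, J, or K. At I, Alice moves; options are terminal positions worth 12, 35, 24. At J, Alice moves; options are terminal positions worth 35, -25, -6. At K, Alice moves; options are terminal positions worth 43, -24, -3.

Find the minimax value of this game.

C (Alice): max(-7, 34, -19) = 34
D (Alice): max(-25, -16, 27) = 27
B (Bob): min(34, 27, -25) = -25
F (Alice): max(10, 28, 46) = 46
G (Alice): max(-19, -18, 11) = 11
E (Bob): min(46, 11, 20) = 11
I (Alice): max(12, 35, 24) = 35
J (Alice): max(35, -25, -6) = 35
K (Alice): max(43, -24, -3) = 43
H (Bob): min(35, 35, 43) = 35
Root (Alice): max(-25, 11, 35) = 35

35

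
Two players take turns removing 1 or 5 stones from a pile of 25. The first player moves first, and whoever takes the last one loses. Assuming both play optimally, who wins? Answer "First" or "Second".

Second

W/L table (W = player to move can force a win):
i:   0  1  2  3  4  5  6  7  8  9 10 11 12 13 14 15 16 17 18 19 20 21 22 23 24 25
     W  L  W  L  W  L  W  L  W  L  W  L  W  L  W  L  W  L  W  L  W  L  W  L  W  L
Position 25 is L, so the second player wins.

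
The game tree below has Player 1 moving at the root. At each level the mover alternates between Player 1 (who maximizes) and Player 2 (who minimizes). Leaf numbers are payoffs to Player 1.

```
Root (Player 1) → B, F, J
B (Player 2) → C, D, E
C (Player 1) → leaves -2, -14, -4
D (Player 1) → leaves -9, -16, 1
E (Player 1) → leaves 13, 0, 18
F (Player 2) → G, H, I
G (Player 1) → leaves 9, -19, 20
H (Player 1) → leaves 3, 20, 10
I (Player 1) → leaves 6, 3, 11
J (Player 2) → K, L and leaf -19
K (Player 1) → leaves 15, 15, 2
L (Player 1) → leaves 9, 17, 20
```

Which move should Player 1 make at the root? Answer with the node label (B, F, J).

F

C (Player 1): max(-2, -14, -4) = -2
D (Player 1): max(-9, -16, 1) = 1
E (Player 1): max(13, 0, 18) = 18
B (Player 2): min(-2, 1, 18) = -2
G (Player 1): max(9, -19, 20) = 20
H (Player 1): max(3, 20, 10) = 20
I (Player 1): max(6, 3, 11) = 11
F (Player 2): min(20, 20, 11) = 11
K (Player 1): max(15, 15, 2) = 15
L (Player 1): max(9, 17, 20) = 20
J (Player 2): min(15, 20, -19) = -19
Root (Player 1): max(-2, 11, -19) = 11
Player 1 picks the child with the highest value: F (value 11).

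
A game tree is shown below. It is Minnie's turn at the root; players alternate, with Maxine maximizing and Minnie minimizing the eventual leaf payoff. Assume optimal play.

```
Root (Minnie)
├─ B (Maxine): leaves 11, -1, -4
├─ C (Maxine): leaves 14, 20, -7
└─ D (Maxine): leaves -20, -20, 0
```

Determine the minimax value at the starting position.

0

B (Maxine): max(11, -1, -4) = 11
C (Maxine): max(14, 20, -7) = 20
D (Maxine): max(-20, -20, 0) = 0
Root (Minnie): min(11, 20, 0) = 0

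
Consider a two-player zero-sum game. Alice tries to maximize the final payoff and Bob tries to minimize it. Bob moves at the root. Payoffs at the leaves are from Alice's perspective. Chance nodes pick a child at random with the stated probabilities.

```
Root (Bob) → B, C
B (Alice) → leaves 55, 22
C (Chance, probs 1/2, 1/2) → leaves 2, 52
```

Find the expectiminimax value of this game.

27

B (Alice): max(55, 22) = 55
C (Chance): 1/2·2 + 1/2·52 = 27
Root (Bob): min(55, 27) = 27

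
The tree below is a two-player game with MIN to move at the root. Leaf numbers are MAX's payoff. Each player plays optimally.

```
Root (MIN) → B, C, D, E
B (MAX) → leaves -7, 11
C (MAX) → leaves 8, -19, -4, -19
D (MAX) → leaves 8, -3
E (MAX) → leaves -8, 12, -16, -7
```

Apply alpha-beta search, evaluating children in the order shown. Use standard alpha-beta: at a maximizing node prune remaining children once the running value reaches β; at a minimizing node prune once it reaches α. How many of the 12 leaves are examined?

B [α=-∞,β=+∞]: v=11
C [α=-∞,β=11]: v=8
D [α=-∞,β=8]: v=8 after child 1 ≥ β → β-cutoff, skip 1
E [α=-∞,β=8]: v=12 after child 2 ≥ β → β-cutoff, skip 2
Root [α=-∞,β=+∞]: v=8
Leaves evaluated: 9 of 12.

9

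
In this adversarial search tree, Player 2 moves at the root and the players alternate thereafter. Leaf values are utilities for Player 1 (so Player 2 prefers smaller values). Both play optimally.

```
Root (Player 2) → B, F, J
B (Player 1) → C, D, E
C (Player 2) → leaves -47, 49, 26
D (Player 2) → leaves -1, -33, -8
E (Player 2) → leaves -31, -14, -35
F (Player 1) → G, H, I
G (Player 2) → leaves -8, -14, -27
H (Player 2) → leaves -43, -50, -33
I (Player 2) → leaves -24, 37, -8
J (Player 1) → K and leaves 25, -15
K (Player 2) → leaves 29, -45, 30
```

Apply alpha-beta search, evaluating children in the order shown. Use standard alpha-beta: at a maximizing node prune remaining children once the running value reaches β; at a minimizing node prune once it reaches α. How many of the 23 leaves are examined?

C [α=-∞,β=+∞]: v=-47
D [α=-47,β=+∞]: v=-33
E [α=-33,β=+∞]: v=-35
B [α=-∞,β=+∞]: v=-33
G [α=-∞,β=-33]: v=-27
F [α=-∞,β=-33]: v=-27 after child 1 ≥ β → β-cutoff, skip 2
K [α=-∞,β=-33]: v=-45
J [α=-∞,β=-33]: v=25 after child 2 ≥ β → β-cutoff, skip 1
Root [α=-∞,β=+∞]: v=-33
Leaves evaluated: 16 of 23.

16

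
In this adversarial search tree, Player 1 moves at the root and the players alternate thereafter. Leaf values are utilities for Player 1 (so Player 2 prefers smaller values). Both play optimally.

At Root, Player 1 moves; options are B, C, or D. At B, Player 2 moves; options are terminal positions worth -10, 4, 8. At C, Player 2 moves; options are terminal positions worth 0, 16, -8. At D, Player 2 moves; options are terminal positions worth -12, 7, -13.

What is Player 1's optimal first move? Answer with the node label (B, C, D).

B (Player 2): min(-10, 4, 8) = -10
C (Player 2): min(0, 16, -8) = -8
D (Player 2): min(-12, 7, -13) = -13
Root (Player 1): max(-10, -8, -13) = -8
Player 1 picks the child with the highest value: C (value -8).

C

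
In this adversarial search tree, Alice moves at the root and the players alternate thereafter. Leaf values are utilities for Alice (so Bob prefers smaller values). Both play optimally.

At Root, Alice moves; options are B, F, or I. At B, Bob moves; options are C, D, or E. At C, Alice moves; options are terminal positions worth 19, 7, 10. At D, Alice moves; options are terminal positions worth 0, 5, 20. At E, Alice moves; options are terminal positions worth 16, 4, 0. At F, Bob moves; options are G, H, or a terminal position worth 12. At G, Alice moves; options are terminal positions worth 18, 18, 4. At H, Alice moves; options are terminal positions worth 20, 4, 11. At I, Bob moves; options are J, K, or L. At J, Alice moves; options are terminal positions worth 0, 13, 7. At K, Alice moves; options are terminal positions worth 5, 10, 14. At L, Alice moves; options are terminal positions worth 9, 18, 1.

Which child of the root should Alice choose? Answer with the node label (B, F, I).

C (Alice): max(19, 7, 10) = 19
D (Alice): max(0, 5, 20) = 20
E (Alice): max(16, 4, 0) = 16
B (Bob): min(19, 20, 16) = 16
G (Alice): max(18, 18, 4) = 18
H (Alice): max(20, 4, 11) = 20
F (Bob): min(18, 20, 12) = 12
J (Alice): max(0, 13, 7) = 13
K (Alice): max(5, 10, 14) = 14
L (Alice): max(9, 18, 1) = 18
I (Bob): min(13, 14, 18) = 13
Root (Alice): max(16, 12, 13) = 16
Alice picks the child with the highest value: B (value 16).

B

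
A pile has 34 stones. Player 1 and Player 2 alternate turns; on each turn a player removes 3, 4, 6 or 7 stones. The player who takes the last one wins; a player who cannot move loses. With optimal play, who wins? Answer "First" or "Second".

Positions where the player to move wins (W) vs loses (L):
i:   0  1  2  3  4  5  6  7  8  9 10 11 12 13 14 15 16 17 18 19 20 21 22 23 24 25 26 27 28 29 30 31 32 33 34
     L  L  L  W  W  W  W  W  W  W  L  L  L  W  W  W  W  W  W  W  L  L  L  W  W  W  W  W  W  W  L  L  L  W  W
Position 34 is W, so the first player wins.

First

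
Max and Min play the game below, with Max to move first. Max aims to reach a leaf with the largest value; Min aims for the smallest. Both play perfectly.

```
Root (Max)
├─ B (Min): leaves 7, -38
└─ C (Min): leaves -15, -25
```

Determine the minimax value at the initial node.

-25

B (Min): min(7, -38) = -38
C (Min): min(-15, -25) = -25
Root (Max): max(-38, -25) = -25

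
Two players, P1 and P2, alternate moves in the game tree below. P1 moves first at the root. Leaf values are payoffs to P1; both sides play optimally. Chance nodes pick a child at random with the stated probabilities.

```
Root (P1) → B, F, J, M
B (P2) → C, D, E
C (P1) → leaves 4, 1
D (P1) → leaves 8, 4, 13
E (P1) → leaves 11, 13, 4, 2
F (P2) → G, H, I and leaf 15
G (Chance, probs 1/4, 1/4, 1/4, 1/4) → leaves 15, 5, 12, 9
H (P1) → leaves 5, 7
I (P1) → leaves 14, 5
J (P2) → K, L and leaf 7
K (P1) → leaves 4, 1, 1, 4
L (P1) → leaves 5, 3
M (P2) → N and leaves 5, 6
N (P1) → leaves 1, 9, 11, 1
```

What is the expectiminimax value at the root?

7

C (P1): max(4, 1) = 4
D (P1): max(8, 4, 13) = 13
E (P1): max(11, 13, 4, 2) = 13
B (P2): min(4, 13, 13) = 4
G (Chance): 1/4·15 + 1/4·5 + 1/4·12 + 1/4·9 = 10.25
H (P1): max(5, 7) = 7
I (P1): max(14, 5) = 14
F (P2): min(10.25, 7, 14, 15) = 7
K (P1): max(4, 1, 1, 4) = 4
L (P1): max(5, 3) = 5
J (P2): min(4, 5, 7) = 4
N (P1): max(1, 9, 11, 1) = 11
M (P2): min(11, 5, 6) = 5
Root (P1): max(4, 7, 4, 5) = 7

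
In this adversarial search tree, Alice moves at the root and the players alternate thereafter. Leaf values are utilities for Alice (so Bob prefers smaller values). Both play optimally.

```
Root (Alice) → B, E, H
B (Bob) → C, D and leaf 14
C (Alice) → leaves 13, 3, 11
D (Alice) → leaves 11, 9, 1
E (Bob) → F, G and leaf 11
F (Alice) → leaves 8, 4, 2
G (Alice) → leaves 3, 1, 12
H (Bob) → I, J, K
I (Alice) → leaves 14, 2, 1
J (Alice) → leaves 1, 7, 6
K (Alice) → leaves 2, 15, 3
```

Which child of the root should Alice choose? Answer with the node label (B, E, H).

B

C (Alice): max(13, 3, 11) = 13
D (Alice): max(11, 9, 1) = 11
B (Bob): min(13, 11, 14) = 11
F (Alice): max(8, 4, 2) = 8
G (Alice): max(3, 1, 12) = 12
E (Bob): min(8, 12, 11) = 8
I (Alice): max(14, 2, 1) = 14
J (Alice): max(1, 7, 6) = 7
K (Alice): max(2, 15, 3) = 15
H (Bob): min(14, 7, 15) = 7
Root (Alice): max(11, 8, 7) = 11
Alice picks the child with the highest value: B (value 11).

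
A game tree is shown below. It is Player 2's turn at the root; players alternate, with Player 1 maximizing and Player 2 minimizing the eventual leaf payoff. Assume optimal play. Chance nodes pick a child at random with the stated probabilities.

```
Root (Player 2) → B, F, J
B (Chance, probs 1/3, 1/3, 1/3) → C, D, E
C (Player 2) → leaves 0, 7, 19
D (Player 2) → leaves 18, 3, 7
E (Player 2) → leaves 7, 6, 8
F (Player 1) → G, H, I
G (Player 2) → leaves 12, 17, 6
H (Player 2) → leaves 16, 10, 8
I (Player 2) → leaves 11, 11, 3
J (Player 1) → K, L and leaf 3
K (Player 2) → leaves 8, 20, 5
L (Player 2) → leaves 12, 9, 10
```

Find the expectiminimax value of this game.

C (Player 2): min(0, 7, 19) = 0
D (Player 2): min(18, 3, 7) = 3
E (Player 2): min(7, 6, 8) = 6
B (Chance): 1/3·0 + 1/3·3 + 1/3·6 = 3
G (Player 2): min(12, 17, 6) = 6
H (Player 2): min(16, 10, 8) = 8
I (Player 2): min(11, 11, 3) = 3
F (Player 1): max(6, 8, 3) = 8
K (Player 2): min(8, 20, 5) = 5
L (Player 2): min(12, 9, 10) = 9
J (Player 1): max(5, 9, 3) = 9
Root (Player 2): min(3, 8, 9) = 3

3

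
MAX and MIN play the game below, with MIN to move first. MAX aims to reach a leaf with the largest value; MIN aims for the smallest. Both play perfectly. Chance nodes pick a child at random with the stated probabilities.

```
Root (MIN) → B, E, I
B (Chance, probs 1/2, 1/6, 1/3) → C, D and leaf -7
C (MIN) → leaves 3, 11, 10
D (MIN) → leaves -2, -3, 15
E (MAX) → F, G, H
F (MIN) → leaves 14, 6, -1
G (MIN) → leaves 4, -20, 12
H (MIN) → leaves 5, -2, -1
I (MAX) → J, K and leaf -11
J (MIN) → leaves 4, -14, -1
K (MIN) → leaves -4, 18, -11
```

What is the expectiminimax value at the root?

-11

C (MIN): min(3, 11, 10) = 3
D (MIN): min(-2, -3, 15) = -3
B (Chance): 1/2·3 + 1/6·-3 + 1/3·-7 = -1.33
F (MIN): min(14, 6, -1) = -1
G (MIN): min(4, -20, 12) = -20
H (MIN): min(5, -2, -1) = -2
E (MAX): max(-1, -20, -2) = -1
J (MIN): min(4, -14, -1) = -14
K (MIN): min(-4, 18, -11) = -11
I (MAX): max(-14, -11, -11) = -11
Root (MIN): min(-1.33, -1, -11) = -11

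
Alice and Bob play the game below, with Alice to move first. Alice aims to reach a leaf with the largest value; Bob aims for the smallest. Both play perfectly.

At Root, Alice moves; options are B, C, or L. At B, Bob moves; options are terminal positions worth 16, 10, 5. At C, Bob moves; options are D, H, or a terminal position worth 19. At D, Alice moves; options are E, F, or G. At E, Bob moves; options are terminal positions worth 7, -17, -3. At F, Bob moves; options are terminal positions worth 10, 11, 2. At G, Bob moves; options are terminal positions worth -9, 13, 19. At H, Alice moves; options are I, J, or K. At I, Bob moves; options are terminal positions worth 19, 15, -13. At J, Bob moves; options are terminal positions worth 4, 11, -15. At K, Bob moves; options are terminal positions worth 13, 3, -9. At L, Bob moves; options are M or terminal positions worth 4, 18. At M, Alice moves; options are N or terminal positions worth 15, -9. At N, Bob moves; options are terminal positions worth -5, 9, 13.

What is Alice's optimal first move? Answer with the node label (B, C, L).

B (Bob): min(16, 10, 5) = 5
E (Bob): min(7, -17, -3) = -17
F (Bob): min(10, 11, 2) = 2
G (Bob): min(-9, 13, 19) = -9
D (Alice): max(-17, 2, -9) = 2
I (Bob): min(19, 15, -13) = -13
J (Bob): min(4, 11, -15) = -15
K (Bob): min(13, 3, -9) = -9
H (Alice): max(-13, -15, -9) = -9
C (Bob): min(2, -9, 19) = -9
N (Bob): min(-5, 9, 13) = -5
M (Alice): max(-5, 15, -9) = 15
L (Bob): min(15, 4, 18) = 4
Root (Alice): max(5, -9, 4) = 5
Alice picks the child with the highest value: B (value 5).

B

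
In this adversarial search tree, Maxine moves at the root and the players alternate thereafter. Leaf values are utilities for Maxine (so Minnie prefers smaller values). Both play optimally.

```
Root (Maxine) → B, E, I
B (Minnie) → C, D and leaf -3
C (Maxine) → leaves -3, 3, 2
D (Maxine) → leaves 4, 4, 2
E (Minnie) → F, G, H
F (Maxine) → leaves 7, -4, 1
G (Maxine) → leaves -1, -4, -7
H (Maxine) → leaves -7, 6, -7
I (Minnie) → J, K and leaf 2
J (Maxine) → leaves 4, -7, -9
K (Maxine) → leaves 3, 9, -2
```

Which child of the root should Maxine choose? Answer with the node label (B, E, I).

C (Maxine): max(-3, 3, 2) = 3
D (Maxine): max(4, 4, 2) = 4
B (Minnie): min(3, 4, -3) = -3
F (Maxine): max(7, -4, 1) = 7
G (Maxine): max(-1, -4, -7) = -1
H (Maxine): max(-7, 6, -7) = 6
E (Minnie): min(7, -1, 6) = -1
J (Maxine): max(4, -7, -9) = 4
K (Maxine): max(3, 9, -2) = 9
I (Minnie): min(4, 9, 2) = 2
Root (Maxine): max(-3, -1, 2) = 2
Maxine picks the child with the highest value: I (value 2).

I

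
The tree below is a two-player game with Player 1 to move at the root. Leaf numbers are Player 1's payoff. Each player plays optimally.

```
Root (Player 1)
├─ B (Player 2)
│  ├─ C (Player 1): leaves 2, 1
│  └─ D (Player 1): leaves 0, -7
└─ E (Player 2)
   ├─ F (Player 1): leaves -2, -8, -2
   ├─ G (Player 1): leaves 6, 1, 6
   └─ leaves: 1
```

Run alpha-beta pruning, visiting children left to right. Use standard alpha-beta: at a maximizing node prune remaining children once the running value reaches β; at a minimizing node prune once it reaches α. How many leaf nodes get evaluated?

7

C [α=-∞,β=+∞]: v=2
D [α=-∞,β=2]: v=0
B [α=-∞,β=+∞]: v=0
F [α=0,β=+∞]: v=-2
E [α=0,β=+∞]: v=-2 after child 1 ≤ α → α-cutoff, skip 2
Root [α=-∞,β=+∞]: v=0
Leaves evaluated: 7 of 11.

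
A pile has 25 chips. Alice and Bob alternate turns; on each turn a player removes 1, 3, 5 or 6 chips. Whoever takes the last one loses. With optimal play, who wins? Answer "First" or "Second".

Mark each pile size as W (mover wins) or L (mover loses):
i:   0  1  2  3  4  5  6  7  8  9 10 11 12 13 14 15 16 17 18 19 20 21 22 23 24 25
     W  L  W  L  W  L  W  W  W  W  W  W  L  W  L  W  L  W  W  W  W  W  W  L  W  L
Position 25 is L, so the second player wins.

Second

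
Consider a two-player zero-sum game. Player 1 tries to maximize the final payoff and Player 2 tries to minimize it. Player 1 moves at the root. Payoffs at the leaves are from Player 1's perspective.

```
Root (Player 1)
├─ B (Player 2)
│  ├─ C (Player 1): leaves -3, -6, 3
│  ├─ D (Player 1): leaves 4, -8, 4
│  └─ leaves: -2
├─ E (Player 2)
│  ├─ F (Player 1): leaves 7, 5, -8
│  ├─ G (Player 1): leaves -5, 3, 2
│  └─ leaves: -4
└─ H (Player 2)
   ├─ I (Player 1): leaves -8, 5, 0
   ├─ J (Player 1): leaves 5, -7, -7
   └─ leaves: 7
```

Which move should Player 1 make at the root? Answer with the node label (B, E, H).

C (Player 1): max(-3, -6, 3) = 3
D (Player 1): max(4, -8, 4) = 4
B (Player 2): min(3, 4, -2) = -2
F (Player 1): max(7, 5, -8) = 7
G (Player 1): max(-5, 3, 2) = 3
E (Player 2): min(7, 3, -4) = -4
I (Player 1): max(-8, 5, 0) = 5
J (Player 1): max(5, -7, -7) = 5
H (Player 2): min(5, 5, 7) = 5
Root (Player 1): max(-2, -4, 5) = 5
Player 1 picks the child with the highest value: H (value 5).

H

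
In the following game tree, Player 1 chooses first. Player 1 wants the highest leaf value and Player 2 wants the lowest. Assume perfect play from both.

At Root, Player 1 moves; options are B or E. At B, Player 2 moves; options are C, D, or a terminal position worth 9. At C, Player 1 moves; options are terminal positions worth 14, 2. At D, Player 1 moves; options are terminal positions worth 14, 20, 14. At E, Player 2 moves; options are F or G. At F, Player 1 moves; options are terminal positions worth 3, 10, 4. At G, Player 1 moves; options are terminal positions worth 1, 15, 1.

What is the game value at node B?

9

C: max(14, 2) = 14
D: max(14, 20, 14) = 20
B: min(14, 20, 9) = 9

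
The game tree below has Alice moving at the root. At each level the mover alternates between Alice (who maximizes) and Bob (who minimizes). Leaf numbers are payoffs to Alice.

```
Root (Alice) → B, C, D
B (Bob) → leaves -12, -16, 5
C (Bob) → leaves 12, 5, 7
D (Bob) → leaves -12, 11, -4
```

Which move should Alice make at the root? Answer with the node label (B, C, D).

C

B (Bob): min(-12, -16, 5) = -16
C (Bob): min(12, 5, 7) = 5
D (Bob): min(-12, 11, -4) = -12
Root (Alice): max(-16, 5, -12) = 5
Alice picks the child with the highest value: C (value 5).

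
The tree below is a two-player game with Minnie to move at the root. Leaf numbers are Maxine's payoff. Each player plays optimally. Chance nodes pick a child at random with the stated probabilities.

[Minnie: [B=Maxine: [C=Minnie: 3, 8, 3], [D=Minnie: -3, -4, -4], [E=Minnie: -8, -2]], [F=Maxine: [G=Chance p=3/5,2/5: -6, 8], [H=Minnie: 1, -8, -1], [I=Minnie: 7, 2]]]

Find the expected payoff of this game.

C (Minnie): min(3, 8, 3) = 3
D (Minnie): min(-3, -4, -4) = -4
E (Minnie): min(-8, -2) = -8
B (Maxine): max(3, -4, -8) = 3
G (Chance): 3/5·-6 + 2/5·8 = -0.4
H (Minnie): min(1, -8, -1) = -8
I (Minnie): min(7, 2) = 2
F (Maxine): max(-0.4, -8, 2) = 2
Root (Minnie): min(3, 2) = 2

2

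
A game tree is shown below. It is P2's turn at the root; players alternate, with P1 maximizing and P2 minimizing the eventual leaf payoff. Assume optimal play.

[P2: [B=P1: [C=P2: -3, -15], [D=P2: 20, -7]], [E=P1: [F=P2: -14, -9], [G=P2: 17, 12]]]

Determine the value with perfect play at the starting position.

-7

C (P2): min(-3, -15) = -15
D (P2): min(20, -7) = -7
B (P1): max(-15, -7) = -7
F (P2): min(-14, -9) = -14
G (P2): min(17, 12) = 12
E (P1): max(-14, 12) = 12
Root (P2): min(-7, 12) = -7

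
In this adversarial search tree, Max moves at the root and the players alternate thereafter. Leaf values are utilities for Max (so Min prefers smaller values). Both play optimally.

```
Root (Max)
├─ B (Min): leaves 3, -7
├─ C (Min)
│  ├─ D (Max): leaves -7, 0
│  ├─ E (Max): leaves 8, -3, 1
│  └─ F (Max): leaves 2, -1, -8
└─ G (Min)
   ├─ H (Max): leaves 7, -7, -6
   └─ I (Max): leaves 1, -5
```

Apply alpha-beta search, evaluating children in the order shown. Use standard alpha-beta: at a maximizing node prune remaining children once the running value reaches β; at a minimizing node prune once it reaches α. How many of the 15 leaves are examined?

11

B [α=-∞,β=+∞]: v=-7
D [α=-7,β=+∞]: v=0
E [α=-7,β=0]: v=8 after child 1 ≥ β → β-cutoff, skip 2
F [α=-7,β=0]: v=2 after child 1 ≥ β → β-cutoff, skip 2
C [α=-7,β=+∞]: v=0
H [α=0,β=+∞]: v=7
I [α=0,β=7]: v=1
G [α=0,β=+∞]: v=1
Root [α=-∞,β=+∞]: v=1
Leaves evaluated: 11 of 15.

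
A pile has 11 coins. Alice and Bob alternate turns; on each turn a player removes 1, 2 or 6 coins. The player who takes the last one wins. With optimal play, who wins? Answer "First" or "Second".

Compute winning (W) and losing (L) positions by backward induction:
i:   0  1  2  3  4  5  6  7  8  9 10 11
     L  W  W  L  W  W  W  L  W  W  L  W
Position 11 is W, so the first player wins.

First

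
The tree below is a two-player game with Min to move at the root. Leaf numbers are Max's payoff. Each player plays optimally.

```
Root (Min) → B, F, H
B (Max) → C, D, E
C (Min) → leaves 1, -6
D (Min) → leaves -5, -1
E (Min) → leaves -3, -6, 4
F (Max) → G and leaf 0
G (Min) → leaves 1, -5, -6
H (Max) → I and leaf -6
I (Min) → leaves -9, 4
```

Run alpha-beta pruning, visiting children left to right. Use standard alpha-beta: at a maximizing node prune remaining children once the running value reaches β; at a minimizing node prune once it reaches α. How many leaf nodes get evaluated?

13

C [α=-∞,β=+∞]: v=-6
D [α=-6,β=+∞]: v=-5
E [α=-5,β=+∞]: v=-6 after child 2 ≤ α → α-cutoff, skip 1
B [α=-∞,β=+∞]: v=-5
G [α=-∞,β=-5]: v=-6
F [α=-∞,β=-5]: v=0
I [α=-∞,β=-5]: v=-9
H [α=-∞,β=-5]: v=-6
Root [α=-∞,β=+∞]: v=-6
Leaves evaluated: 13 of 14.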